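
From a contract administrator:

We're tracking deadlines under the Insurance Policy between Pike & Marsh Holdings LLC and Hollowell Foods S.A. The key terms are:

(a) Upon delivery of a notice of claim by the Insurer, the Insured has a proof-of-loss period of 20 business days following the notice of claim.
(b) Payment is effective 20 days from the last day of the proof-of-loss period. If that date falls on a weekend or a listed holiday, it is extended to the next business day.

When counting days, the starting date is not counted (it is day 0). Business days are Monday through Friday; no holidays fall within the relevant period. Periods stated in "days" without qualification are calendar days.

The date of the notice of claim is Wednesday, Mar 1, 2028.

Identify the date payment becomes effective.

The last day of the proof-of-loss period: counting 20 business days from Wednesday, Mar 1, 2028 (Mar 2, Mar 3, Mar 6, Mar 7, …, Mar 27, Mar 28, Mar 29, skipping weekends) reaches Wednesday, Mar 29, 2028.
The date payment becomes effective: 20 calendar days after Mar 29, 2028 is Apr 18, 2028. Apr 18, 2028 is a Tuesday, so no roll-forward applies.

Apr 18, 2028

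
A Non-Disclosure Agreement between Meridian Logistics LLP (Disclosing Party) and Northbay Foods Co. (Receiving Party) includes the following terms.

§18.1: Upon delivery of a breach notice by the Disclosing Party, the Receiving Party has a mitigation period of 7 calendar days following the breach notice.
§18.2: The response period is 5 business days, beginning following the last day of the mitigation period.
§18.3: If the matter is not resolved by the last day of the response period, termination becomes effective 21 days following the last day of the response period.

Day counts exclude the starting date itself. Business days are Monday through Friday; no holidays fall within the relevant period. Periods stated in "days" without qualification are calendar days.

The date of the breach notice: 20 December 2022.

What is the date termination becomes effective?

Adding 7 calendar days to 20 December 2022 gives 27 December 2022, which is the last day of the mitigation period.
The last day of the response period: counting 5 business days from Tuesday, 27 December 2022 (Dec 28, Dec 29, Dec 30, Jan 2, Jan 3, skipping weekends) reaches Tuesday, 3 January 2023.
The date termination becomes effective: 21 calendar days after 3 January 2023 is 24 January 2023.

24 January 2023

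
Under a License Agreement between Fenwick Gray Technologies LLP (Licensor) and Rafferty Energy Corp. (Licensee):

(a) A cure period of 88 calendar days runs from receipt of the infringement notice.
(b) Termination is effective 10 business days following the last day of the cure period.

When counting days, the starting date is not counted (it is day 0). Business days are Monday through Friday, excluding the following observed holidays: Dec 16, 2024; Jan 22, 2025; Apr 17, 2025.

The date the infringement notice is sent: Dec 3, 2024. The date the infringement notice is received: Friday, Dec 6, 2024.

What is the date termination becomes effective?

The last day of the cure period: Dec 6, 2024 + 88 days = Mar 4, 2025.
From Tuesday, Mar 4, 2025, 10 business days (Mar 5, Mar 6, Mar 7, Mar 10, Mar 11, Mar 12, Mar 13, Mar 14, Mar 17, Mar 18, skipping weekends) brings us to Tuesday, Mar 18, 2025, which is the date termination becomes effective.

Mar 18, 2025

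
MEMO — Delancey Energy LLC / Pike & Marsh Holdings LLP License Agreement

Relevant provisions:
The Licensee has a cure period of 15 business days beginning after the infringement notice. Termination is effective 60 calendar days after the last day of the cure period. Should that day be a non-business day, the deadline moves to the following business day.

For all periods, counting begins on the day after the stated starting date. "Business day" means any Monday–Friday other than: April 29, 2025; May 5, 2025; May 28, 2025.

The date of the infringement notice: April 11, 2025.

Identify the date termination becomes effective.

The last day of the cure period: counting 15 business days from Friday, April 11, 2025 (Apr 14, Apr 15, Apr 16, Apr 17, …, May 1, May 2, May 6, skipping weekends and the listed holidays on Apr 29, May 5) reaches Tuesday, May 6, 2025.
Adding 60 calendar days to May 6, 2025 gives July 5, 2025, which is the date termination becomes effective. That falls on a Saturday, so it rolls to the next business day, Monday, July 7, 2025.

July 7, 2025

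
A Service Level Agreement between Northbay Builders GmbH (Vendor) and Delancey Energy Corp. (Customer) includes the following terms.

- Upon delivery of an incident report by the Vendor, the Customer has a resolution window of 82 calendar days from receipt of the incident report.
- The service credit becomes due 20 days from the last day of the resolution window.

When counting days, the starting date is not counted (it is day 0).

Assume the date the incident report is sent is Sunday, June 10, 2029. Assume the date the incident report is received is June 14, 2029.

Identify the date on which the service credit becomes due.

September 24, 2029

The last day of the resolution window: June 14, 2029 + 82 days = September 4, 2029.
The date on which the service credit becomes due: 20 calendar days after September 4, 2029 is September 24, 2029.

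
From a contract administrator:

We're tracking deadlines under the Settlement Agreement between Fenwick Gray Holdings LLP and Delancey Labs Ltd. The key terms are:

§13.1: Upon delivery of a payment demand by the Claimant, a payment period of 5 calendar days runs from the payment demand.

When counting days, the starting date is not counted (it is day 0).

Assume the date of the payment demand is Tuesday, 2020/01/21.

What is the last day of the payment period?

The last day of the payment period: 2020/01/21 + 5 days = 2020/01/26.

2020/01/26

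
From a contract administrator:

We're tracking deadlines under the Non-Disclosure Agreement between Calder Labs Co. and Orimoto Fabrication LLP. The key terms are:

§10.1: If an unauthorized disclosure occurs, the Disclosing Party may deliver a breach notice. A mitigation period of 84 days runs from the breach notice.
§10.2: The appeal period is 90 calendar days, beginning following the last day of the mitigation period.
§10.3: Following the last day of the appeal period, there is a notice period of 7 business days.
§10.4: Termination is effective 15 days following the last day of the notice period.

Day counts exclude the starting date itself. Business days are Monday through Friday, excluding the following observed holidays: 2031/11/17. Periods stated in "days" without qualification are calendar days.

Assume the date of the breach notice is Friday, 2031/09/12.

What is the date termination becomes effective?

The last day of the mitigation period: 2031/09/12 + 84 days = 2031/12/05.
Adding 90 calendar days to 2031/12/05 gives 2032/03/04, which is the last day of the appeal period.
The last day of the notice period: 7 business days after Thursday, 2032/03/04, skipping weekends — Mar 5, Mar 8, Mar 9, Mar 10, Mar 11, Mar 12, Mar 15 — lands on Monday, 2032/03/15.
Adding 15 calendar days to 2032/03/15 gives 2032/03/30, which is the date termination becomes effective.

2032/03/30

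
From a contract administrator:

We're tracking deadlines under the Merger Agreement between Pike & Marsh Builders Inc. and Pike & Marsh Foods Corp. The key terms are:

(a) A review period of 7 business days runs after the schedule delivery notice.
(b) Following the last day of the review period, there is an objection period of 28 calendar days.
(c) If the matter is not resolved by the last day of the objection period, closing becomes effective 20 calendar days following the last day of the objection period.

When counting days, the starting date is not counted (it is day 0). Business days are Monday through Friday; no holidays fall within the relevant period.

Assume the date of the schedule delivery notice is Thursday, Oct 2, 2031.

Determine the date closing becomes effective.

Nov 30, 2031

The last day of the review period: counting 7 business days from Thursday, Oct 2, 2031 (Oct 3, Oct 6, Oct 7, Oct 8, Oct 9, Oct 10, Oct 13, skipping weekends) reaches Monday, Oct 13, 2031.
The last day of the objection period: 28 calendar days after Oct 13, 2031 is Nov 10, 2031.
Adding 20 calendar days to Nov 10, 2031 gives Nov 30, 2031, which is the date closing becomes effective.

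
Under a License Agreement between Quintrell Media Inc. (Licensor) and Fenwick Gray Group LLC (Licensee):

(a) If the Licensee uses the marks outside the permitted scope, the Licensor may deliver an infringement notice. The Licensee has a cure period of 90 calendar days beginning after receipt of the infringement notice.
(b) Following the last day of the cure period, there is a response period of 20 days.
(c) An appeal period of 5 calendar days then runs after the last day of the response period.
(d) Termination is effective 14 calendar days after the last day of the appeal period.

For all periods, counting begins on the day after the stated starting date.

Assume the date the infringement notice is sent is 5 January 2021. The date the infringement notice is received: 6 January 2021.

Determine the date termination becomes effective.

15 May 2021

Adding 90 calendar days to 6 January 2021 gives 6 April 2021, which is the last day of the cure period.
The last day of the response period: 20 calendar days after 6 April 2021 is 26 April 2021.
The last day of the appeal period: 5 calendar days after 26 April 2021 is 1 May 2021.
The date termination becomes effective: 14 calendar days after 1 May 2021 is 15 May 2021.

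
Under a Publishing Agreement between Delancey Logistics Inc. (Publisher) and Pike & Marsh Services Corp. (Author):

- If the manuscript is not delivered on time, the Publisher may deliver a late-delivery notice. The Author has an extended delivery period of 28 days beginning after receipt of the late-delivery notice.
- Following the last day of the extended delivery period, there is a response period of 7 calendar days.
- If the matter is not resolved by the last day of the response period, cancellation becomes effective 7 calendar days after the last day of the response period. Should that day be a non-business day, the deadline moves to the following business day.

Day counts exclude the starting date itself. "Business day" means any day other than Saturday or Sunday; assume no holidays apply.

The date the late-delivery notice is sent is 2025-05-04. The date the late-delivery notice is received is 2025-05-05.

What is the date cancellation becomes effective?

The last day of the extended delivery period: 28 calendar days after 2025-05-05 is 2025-06-02.
The last day of the response period: 2025-06-02 + 7 days = 2025-06-09.
Adding 7 calendar days to 2025-06-09 gives 2025-06-16, which is the date cancellation becomes effective. 2025-06-16 is a Monday, so no roll-forward applies.

2025-06-16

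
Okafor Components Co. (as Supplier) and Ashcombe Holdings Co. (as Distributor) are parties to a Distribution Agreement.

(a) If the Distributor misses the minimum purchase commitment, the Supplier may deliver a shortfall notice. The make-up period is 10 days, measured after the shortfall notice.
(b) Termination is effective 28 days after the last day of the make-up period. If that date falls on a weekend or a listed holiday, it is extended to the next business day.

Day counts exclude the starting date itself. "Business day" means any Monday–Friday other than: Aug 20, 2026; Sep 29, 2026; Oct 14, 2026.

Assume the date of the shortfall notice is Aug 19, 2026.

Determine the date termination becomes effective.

The last day of the make-up period: 10 calendar days after Aug 19, 2026 is Aug 29, 2026.
The date termination becomes effective: Aug 29, 2026 + 28 days = Sep 26, 2026. That falls on a Saturday, so it rolls to the next business day, Monday, Sep 28, 2026.

Sep 28, 2026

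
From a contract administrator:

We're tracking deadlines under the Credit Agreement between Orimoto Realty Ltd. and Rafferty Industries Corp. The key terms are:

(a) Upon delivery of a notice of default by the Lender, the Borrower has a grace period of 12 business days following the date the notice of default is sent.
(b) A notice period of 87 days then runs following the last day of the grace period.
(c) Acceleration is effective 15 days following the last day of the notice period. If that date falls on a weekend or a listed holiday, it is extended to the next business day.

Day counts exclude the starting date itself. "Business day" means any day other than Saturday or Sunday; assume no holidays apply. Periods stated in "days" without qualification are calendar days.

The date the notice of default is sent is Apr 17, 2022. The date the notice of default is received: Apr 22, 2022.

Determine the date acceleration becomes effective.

The last day of the grace period: 12 business days after Sunday, Apr 17, 2022, skipping weekends — Apr 18, Apr 19, Apr 20, Apr 21, …, Apr 29, May 2, May 3 — lands on Tuesday, May 3, 2022.
The last day of the notice period: 87 calendar days after May 3, 2022 is Jul 29, 2022.
The date acceleration becomes effective: 15 calendar days after Jul 29, 2022 is Aug 13, 2022. That falls on a Saturday, so it rolls to the next business day, Monday, Aug 15, 2022.

Aug 15, 2022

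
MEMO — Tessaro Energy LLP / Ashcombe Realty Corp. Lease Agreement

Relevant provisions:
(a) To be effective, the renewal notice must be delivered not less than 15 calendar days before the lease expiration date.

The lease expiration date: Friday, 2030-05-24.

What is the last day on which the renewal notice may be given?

2030-05-24 minus 15 days is 2030-05-09.

2030-05-09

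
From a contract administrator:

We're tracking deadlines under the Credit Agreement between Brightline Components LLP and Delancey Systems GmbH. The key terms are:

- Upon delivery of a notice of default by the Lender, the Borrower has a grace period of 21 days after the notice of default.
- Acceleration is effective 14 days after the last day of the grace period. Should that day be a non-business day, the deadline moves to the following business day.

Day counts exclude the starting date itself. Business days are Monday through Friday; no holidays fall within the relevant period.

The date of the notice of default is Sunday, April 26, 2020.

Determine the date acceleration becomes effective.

June 1, 2020

The last day of the grace period: April 26, 2020 + 21 days = May 17, 2020.
The date acceleration becomes effective: May 17, 2020 + 14 days = May 31, 2020. That falls on a Sunday, so it rolls to the next business day, Monday, June 1, 2020.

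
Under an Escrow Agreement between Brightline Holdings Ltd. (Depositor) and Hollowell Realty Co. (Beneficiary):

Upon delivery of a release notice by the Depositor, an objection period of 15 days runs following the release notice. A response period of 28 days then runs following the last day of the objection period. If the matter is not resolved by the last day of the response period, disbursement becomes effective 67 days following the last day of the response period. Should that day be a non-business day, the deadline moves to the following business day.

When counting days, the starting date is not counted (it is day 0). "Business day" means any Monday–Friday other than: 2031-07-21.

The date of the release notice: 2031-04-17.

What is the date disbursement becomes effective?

Adding 15 calendar days to 2031-04-17 gives 2031-05-02, which is the last day of the objection period.
The last day of the response period: 2031-05-02 + 28 days = 2031-05-30.
The date disbursement becomes effective: 2031-05-30 + 67 days = 2031-08-05. 2031-08-05 is a Tuesday and is not a listed holiday, so no roll-forward applies.

2031-08-05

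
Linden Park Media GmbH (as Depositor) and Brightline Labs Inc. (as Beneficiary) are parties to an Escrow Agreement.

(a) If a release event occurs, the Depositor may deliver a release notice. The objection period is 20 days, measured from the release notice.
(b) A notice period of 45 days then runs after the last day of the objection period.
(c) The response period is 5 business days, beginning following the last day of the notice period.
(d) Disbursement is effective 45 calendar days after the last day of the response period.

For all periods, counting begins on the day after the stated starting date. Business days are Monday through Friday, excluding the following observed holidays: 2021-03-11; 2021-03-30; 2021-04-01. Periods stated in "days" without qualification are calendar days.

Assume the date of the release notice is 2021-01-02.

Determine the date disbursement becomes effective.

2021-04-30

Adding 20 calendar days to 2021-01-02 gives 2021-01-22, which is the last day of the objection period.
Adding 45 calendar days to 2021-01-22 gives 2021-03-08, which is the last day of the notice period.
The last day of the response period: counting 5 business days from Monday, 2021-03-08 (Mar 9, Mar 10, Mar 12, Mar 15, Mar 16, skipping weekends and the listed holiday on Mar 11) reaches Tuesday, 2021-03-16.
The date disbursement becomes effective: 2021-03-16 + 45 days = 2021-04-30.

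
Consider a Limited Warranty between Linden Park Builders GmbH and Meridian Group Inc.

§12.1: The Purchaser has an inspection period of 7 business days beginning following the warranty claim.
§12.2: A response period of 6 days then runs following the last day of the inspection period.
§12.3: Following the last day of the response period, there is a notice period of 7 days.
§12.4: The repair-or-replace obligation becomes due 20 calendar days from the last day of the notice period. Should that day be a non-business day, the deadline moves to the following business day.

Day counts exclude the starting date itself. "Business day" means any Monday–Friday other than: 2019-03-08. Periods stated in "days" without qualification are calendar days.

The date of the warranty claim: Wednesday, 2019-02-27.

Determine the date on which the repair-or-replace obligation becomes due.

2019-04-15

The last day of the inspection period: counting 7 business days from Wednesday, 2019-02-27 (Feb 28, Mar 1, Mar 4, Mar 5, Mar 6, Mar 7, Mar 11, skipping weekends and the listed holiday on Mar 8) reaches Monday, 2019-03-11.
The last day of the response period: 2019-03-11 + 6 days = 2019-03-17.
Adding 7 calendar days to 2019-03-17 gives 2019-03-24, which is the last day of the notice period.
Adding 20 calendar days to 2019-03-24 gives 2019-04-13, which is the date on which the repair-or-replace obligation becomes due. That falls on a Saturday, so it rolls to the next business day, Monday, 2019-04-15.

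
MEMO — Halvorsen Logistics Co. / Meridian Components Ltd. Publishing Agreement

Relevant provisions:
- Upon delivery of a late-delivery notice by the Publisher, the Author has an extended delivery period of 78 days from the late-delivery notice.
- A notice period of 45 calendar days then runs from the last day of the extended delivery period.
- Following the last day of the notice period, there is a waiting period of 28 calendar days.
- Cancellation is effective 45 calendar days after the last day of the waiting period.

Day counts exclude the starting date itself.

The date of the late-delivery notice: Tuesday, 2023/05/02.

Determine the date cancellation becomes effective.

The last day of the extended delivery period: 2023/05/02 + 78 days = 2023/07/19.
Adding 45 calendar days to 2023/07/19 gives 2023/09/02, which is the last day of the notice period.
The last day of the waiting period: 28 calendar days after 2023/09/02 is 2023/09/30.
Adding 45 calendar days to 2023/09/30 gives 2023/11/14, which is the date cancellation becomes effective.

2023/11/14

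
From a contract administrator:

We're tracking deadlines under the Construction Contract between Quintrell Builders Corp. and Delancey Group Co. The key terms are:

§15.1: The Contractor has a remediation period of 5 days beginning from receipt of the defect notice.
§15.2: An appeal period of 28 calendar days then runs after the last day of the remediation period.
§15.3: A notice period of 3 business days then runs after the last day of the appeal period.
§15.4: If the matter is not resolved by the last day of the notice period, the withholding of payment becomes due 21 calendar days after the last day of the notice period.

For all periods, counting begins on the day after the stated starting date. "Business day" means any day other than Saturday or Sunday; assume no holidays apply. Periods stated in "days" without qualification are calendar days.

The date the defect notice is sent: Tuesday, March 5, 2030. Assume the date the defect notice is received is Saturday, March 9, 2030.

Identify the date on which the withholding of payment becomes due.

May 7, 2030

The last day of the remediation period: 5 calendar days after March 9, 2030 is March 14, 2030.
Adding 28 calendar days to March 14, 2030 gives April 11, 2030, which is the last day of the appeal period.
The last day of the notice period: counting 3 business days from Thursday, April 11, 2030 (Apr 12, Apr 15, Apr 16, skipping weekends) reaches Tuesday, April 16, 2030.
Adding 21 calendar days to April 16, 2030 gives May 7, 2030, which is the date on which the withholding of payment becomes due.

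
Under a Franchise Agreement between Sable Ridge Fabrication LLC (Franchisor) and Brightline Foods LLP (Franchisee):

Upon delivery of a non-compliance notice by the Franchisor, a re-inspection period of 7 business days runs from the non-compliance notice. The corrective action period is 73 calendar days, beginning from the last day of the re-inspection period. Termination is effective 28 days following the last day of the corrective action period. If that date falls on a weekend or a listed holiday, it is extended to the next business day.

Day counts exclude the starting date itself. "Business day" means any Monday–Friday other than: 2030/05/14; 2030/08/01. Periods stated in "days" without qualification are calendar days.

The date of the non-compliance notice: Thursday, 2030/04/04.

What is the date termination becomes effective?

2030/07/25

From Thursday, 2030/04/04, 7 business days (Apr 5, Apr 8, Apr 9, Apr 10, Apr 11, Apr 12, Apr 15, skipping weekends) brings us to Monday, 2030/04/15, which is the last day of the re-inspection period.
The last day of the corrective action period: 2030/04/15 + 73 days = 2030/06/27.
The date termination becomes effective: 28 calendar days after 2030/06/27 is 2030/07/25. 2030/07/25 is a Thursday and is not a listed holiday, so no roll-forward applies.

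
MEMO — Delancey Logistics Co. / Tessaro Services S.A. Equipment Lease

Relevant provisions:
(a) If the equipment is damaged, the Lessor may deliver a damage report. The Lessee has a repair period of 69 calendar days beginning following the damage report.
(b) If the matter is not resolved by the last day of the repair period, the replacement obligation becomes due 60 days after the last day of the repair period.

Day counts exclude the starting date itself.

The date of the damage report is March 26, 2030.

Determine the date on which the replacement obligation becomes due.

August 2, 2030

Adding 69 calendar days to March 26, 2030 gives June 3, 2030, which is the last day of the repair period.
The date on which the replacement obligation becomes due: 60 calendar days after June 3, 2030 is August 2, 2030.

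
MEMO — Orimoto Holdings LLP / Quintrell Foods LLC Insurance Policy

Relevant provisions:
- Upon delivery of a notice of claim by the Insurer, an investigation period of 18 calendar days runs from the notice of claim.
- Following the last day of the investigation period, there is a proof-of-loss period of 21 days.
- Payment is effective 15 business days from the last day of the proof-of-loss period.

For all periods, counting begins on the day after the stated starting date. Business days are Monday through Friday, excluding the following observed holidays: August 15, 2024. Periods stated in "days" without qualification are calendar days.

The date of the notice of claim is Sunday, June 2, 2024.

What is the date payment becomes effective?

The last day of the investigation period: June 2, 2024 + 18 days = June 20, 2024.
The last day of the proof-of-loss period: June 20, 2024 + 21 days = July 11, 2024.
From Thursday, July 11, 2024, 15 business days (Jul 12, Jul 15, Jul 16, Jul 17, …, Jul 30, Jul 31, Aug 1, skipping weekends) brings us to Thursday, August 1, 2024, which is the date payment becomes effective.

August 1, 2024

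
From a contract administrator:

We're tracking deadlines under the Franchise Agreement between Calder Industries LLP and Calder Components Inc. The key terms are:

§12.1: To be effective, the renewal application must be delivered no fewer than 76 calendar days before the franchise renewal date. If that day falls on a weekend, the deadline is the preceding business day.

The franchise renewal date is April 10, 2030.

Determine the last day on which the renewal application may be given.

April 10, 2030 minus 76 days is January 24, 2030. That is a Thursday, so no adjustment is needed.

January 24, 2030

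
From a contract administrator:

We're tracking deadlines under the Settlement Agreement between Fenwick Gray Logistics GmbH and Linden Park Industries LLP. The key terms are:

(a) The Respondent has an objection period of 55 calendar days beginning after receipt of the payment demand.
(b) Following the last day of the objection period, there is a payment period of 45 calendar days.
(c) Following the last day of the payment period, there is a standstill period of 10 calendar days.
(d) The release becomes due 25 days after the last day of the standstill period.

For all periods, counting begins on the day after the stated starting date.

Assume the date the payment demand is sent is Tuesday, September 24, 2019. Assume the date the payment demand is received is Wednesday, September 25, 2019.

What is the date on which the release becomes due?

February 7, 2020

The last day of the objection period: September 25, 2019 + 55 days = November 19, 2019.
Adding 45 calendar days to November 19, 2019 gives January 3, 2020, which is the last day of the payment period.
The last day of the standstill period: January 3, 2020 + 10 days = January 13, 2020.
The date on which the release becomes due: January 13, 2020 + 25 days = February 7, 2020.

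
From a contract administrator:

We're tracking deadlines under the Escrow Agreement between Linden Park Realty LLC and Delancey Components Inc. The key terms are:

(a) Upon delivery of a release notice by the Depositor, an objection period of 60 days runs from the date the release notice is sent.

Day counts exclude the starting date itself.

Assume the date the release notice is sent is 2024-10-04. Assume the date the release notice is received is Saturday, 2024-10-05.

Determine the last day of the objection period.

2024-12-03

The last day of the objection period: 2024-10-04 + 60 days = 2024-12-03.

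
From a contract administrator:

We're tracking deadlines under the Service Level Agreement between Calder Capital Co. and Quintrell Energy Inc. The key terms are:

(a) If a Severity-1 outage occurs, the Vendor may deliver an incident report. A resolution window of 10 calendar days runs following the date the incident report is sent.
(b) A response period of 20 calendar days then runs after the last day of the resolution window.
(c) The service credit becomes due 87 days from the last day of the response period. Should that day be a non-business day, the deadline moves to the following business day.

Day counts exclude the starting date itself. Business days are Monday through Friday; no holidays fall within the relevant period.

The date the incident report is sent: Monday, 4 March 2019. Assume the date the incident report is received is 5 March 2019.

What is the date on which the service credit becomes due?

Adding 10 calendar days to 4 March 2019 gives 14 March 2019, which is the last day of the resolution window.
The last day of the response period: 14 March 2019 + 20 days = 3 April 2019.
The date on which the service credit becomes due: 87 calendar days after 3 April 2019 is 29 June 2019. That falls on a Saturday, so it rolls to the next business day, Monday, 1 July 2019.

1 July 2019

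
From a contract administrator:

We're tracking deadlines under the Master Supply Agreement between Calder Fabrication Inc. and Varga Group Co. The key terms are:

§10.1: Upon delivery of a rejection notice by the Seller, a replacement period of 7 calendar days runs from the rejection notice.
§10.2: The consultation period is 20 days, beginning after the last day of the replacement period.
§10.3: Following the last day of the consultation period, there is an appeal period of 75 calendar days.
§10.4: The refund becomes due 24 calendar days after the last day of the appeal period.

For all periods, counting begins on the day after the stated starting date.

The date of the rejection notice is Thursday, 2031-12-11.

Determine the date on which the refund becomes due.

2032-04-15

Adding 7 calendar days to 2031-12-11 gives 2031-12-18, which is the last day of the replacement period.
The last day of the consultation period: 2031-12-18 + 20 days = 2032-01-07.
Adding 75 calendar days to 2032-01-07 gives 2032-03-22, which is the last day of the appeal period.
The date on which the refund becomes due: 24 calendar days after 2032-03-22 is 2032-04-15.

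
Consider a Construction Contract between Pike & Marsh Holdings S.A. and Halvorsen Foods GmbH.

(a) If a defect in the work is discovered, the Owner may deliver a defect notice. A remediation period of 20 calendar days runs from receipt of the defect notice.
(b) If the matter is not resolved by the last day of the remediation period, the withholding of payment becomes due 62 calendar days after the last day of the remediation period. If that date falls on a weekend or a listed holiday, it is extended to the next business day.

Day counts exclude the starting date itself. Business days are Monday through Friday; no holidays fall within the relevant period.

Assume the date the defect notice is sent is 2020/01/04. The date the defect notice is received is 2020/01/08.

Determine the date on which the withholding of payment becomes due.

The last day of the remediation period: 20 calendar days after 2020/01/08 is 2020/01/28.
Adding 62 calendar days to 2020/01/28 gives 2020/03/30, which is the date on which the withholding of payment becomes due. 2020/03/30 is a Monday, so no roll-forward applies.

2020/03/30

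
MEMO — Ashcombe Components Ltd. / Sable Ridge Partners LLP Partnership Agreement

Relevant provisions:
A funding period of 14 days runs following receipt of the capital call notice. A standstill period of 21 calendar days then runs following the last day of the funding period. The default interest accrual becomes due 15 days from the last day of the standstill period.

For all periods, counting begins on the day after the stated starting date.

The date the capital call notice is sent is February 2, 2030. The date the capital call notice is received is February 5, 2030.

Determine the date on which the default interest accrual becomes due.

Adding 14 calendar days to February 5, 2030 gives February 19, 2030, which is the last day of the funding period.
Adding 21 calendar days to February 19, 2030 gives March 12, 2030, which is the last day of the standstill period.
Adding 15 calendar days to March 12, 2030 gives March 27, 2030, which is the date on which the default interest accrual becomes due.

March 27, 2030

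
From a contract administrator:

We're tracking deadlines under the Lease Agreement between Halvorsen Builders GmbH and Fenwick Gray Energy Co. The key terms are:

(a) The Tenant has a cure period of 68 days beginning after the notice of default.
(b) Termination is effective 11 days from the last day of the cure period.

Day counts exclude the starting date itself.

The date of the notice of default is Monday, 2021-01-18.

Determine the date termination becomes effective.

2021-04-07

Adding 68 calendar days to 2021-01-18 gives 2021-03-27, which is the last day of the cure period.
The date termination becomes effective: 2021-03-27 + 11 days = 2021-04-07.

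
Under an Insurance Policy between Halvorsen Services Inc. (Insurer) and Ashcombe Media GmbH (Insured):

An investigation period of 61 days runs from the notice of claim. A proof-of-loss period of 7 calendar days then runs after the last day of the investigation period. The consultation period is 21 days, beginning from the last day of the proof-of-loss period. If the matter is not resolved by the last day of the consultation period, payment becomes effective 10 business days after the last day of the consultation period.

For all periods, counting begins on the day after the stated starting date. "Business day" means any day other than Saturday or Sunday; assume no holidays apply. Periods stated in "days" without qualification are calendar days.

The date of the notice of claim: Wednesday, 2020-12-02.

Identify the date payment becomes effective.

2021-03-15

Adding 61 calendar days to 2020-12-02 gives 2021-02-01, which is the last day of the investigation period.
Adding 7 calendar days to 2021-02-01 gives 2021-02-08, which is the last day of the proof-of-loss period.
The last day of the consultation period: 21 calendar days after 2021-02-08 is 2021-03-01.
The date payment becomes effective: counting 10 business days from Monday, 2021-03-01 (Mar 2, Mar 3, Mar 4, Mar 5, Mar 8, Mar 9, Mar 10, Mar 11, Mar 12, Mar 15, skipping weekends) reaches Monday, 2021-03-15.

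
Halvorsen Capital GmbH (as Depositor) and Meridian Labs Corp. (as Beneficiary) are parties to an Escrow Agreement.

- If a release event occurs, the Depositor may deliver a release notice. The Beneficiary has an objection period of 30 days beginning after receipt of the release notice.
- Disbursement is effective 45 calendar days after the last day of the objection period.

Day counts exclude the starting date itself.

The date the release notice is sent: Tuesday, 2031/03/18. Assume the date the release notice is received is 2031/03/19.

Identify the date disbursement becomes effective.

2031/06/02

The last day of the objection period: 2031/03/19 + 30 days = 2031/04/18.
Adding 45 calendar days to 2031/04/18 gives 2031/06/02, which is the date disbursement becomes effective.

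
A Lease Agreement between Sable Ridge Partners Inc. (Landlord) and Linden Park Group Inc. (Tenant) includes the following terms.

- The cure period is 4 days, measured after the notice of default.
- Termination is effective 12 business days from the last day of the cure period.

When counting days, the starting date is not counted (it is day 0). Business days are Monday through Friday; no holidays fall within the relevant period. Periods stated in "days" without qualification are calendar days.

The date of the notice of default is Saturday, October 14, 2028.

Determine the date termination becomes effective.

November 3, 2028

The last day of the cure period: 4 calendar days after October 14, 2028 is October 18, 2028.
The date termination becomes effective: counting 12 business days from Wednesday, October 18, 2028 (Oct 19, Oct 20, Oct 23, Oct 24, …, Nov 1, Nov 2, Nov 3, skipping weekends) reaches Friday, November 3, 2028.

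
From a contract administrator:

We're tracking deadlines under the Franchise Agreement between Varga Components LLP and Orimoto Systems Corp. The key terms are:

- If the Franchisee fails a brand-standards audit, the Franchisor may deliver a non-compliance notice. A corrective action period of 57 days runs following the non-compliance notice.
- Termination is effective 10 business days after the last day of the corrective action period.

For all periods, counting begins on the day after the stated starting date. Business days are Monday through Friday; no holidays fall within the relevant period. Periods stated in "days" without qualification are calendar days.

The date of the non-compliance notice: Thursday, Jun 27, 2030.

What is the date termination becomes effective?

Sep 6, 2030

The last day of the corrective action period: Jun 27, 2030 + 57 days = Aug 23, 2030.
The date termination becomes effective: 10 business days after Friday, Aug 23, 2030, skipping weekends — Aug 26, Aug 27, Aug 28, Aug 29, Aug 30, Sep 2, Sep 3, Sep 4, Sep 5, Sep 6 — lands on Friday, Sep 6, 2030.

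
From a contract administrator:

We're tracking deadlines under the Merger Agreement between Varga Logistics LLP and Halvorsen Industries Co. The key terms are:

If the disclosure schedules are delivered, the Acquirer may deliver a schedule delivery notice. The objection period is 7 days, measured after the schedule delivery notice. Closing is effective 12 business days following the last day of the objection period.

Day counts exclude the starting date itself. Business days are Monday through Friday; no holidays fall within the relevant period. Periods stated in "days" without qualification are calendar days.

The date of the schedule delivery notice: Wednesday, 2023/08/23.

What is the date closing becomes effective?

2023/09/15

Adding 7 calendar days to 2023/08/23 gives 2023/08/30, which is the last day of the objection period.
From Wednesday, 2023/08/30, 12 business days (Aug 31, Sep 1, Sep 4, Sep 5, …, Sep 13, Sep 14, Sep 15, skipping weekends) brings us to Friday, 2023/09/15, which is the date closing becomes effective.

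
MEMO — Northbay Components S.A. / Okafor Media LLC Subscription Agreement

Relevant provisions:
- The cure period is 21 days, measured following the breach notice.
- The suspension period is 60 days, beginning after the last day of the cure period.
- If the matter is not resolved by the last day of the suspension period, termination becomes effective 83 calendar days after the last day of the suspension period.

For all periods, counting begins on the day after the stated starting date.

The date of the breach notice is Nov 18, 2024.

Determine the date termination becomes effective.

The last day of the cure period: 21 calendar days after Nov 18, 2024 is Dec 9, 2024.
Adding 60 calendar days to Dec 9, 2024 gives Feb 7, 2025, which is the last day of the suspension period.
Adding 83 calendar days to Feb 7, 2025 gives May 1, 2025, which is the date termination becomes effective.

May 1, 2025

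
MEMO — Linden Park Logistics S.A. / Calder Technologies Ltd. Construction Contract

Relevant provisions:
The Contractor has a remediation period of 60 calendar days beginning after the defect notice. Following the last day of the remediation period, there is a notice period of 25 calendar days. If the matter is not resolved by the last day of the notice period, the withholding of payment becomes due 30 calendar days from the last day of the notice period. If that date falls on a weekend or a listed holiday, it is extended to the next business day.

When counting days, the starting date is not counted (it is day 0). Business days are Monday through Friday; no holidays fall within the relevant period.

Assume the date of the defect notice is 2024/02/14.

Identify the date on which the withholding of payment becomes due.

2024/06/10

Adding 60 calendar days to 2024/02/14 gives 2024/04/14, which is the last day of the remediation period.
The last day of the notice period: 25 calendar days after 2024/04/14 is 2024/05/09.
Adding 30 calendar days to 2024/05/09 gives 2024/06/08, which is the date on which the withholding of payment becomes due. That falls on a Saturday, so it rolls to the next business day, Monday, 2024/06/10.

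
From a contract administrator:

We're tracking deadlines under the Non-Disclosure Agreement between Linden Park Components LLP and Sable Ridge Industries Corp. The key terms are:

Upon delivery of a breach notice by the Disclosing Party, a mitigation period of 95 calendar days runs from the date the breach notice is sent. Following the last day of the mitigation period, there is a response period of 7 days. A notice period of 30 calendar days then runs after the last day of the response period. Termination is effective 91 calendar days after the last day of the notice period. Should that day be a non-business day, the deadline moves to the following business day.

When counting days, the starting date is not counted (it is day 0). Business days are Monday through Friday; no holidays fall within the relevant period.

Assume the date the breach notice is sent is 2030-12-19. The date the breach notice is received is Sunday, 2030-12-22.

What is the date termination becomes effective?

Adding 95 calendar days to 2030-12-19 gives 2031-03-24, which is the last day of the mitigation period.
Adding 7 calendar days to 2031-03-24 gives 2031-03-31, which is the last day of the response period.
The last day of the notice period: 30 calendar days after 2031-03-31 is 2031-04-30.
Adding 91 calendar days to 2031-04-30 gives 2031-07-30, which is the date termination becomes effective. 2031-07-30 is a Wednesday, so no roll-forward applies.

2031-07-30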